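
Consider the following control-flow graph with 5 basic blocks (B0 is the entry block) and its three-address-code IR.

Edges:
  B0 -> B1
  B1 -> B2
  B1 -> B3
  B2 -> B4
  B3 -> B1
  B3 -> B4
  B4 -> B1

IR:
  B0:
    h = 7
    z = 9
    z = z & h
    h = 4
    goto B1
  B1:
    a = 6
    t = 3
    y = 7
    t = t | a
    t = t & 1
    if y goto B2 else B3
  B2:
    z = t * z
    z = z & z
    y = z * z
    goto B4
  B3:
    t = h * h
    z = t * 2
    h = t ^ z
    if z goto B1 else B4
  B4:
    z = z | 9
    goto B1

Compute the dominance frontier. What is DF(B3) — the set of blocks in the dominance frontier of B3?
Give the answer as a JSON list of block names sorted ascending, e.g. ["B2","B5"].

idom tree: B1←B0 B2←B1 B3←B1 B4←B1
Join-block Dom:
  B1: preds {B0,B3,B4}: {B0} ∩ {B0,B1,B3} ∩ {B0,B1,B4} = {B0}; idom=B0
  B4: preds {B2,B3}: {B0,B1,B2} ∩ {B0,B1,B3} = {B0,B1}; idom=B1

DF derivation:
  B1←B0: walk · to B0
  B1←B3: walk B3→B1 to B0
  B1←B4: walk B4→B1 to B0
  B4←B2: walk B2 to B1
  B4←B3: walk B3 to B1
  DF(B0)=∅
  DF(B1)={B1}
  DF(B2)={B4}
  DF(B3)={B1,B4}
  DF(B4)={B1}

DF(B3) = ["B1", "B4"]

Answer: ["B1", "B4"]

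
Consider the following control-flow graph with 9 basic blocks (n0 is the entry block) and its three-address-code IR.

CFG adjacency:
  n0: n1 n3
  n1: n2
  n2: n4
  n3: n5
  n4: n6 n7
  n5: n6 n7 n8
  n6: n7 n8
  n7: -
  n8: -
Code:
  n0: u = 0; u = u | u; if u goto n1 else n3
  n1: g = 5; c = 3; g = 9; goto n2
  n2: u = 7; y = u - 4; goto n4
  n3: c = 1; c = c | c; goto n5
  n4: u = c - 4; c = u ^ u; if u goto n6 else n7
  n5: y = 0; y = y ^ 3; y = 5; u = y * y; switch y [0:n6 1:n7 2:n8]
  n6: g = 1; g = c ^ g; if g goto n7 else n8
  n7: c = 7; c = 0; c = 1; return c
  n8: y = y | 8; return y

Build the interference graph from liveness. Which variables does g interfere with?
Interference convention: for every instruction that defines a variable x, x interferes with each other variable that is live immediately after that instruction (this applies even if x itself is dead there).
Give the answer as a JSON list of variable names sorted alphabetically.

Block summaries:
  n0: def={u} ue=∅
  n1: def={c,g} ue=∅
  n2: def={u,y} ue=∅
  n3: def={c} ue=∅
  n4: def={c,u} ue={c}
  n5: def={u,y} ue=∅
  n6: def={g} ue={c}
  n7: def={c} ue=∅
  n8: def={y} ue={y}

Live sets:
  n0: in=∅ out=∅
  n1: in=∅ out={c}
  n2: in={c} out={c,y}
  n3: in=∅ out={c}
  n4: in={c,y} out={c,y}
  n5: in={c} out={c,y}
  n6: in={c,y} out={y}
  n7: in=∅ out=∅
  n8: in={y} out=∅

Interference:
  c: {g,u,y}
  g: {c,y}
  u: {c,y}
  y: {c,g,u}

N(g) = ["c", "y"]

Answer: ["c", "y"]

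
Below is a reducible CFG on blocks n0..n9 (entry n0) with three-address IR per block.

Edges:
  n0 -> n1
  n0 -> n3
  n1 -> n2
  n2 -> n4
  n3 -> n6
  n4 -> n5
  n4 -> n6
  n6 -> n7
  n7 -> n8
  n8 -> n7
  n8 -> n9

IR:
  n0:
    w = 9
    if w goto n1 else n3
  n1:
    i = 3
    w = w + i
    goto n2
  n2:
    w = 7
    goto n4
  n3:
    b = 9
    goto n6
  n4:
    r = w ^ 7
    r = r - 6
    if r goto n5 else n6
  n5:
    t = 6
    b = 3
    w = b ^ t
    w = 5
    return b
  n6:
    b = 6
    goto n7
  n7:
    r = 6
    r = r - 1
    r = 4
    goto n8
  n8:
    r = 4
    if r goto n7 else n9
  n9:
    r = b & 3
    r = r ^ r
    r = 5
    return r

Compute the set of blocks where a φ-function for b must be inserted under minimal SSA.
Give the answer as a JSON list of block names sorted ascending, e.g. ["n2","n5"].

idom tree: n1←n0 n2←n1 n3←n0 n4←n2 n5←n4 n6←n0 n7←n6 n8←n7 n9←n8
Join-block Dom:
  n6: preds {n3,n4}: {n0,n3} ∩ {n0,n1,n2,n4} = {n0}; idom=n0
  n7: preds {n6,n8}: {n0,n6} ∩ {n0,n6,n7,n8} = {n0,n6}; idom=n6

Frontier:
  n6←n3: walk n3 to n0
  n6←n4: walk n4→n2→n1 to n0
  n7←n6: walk · to n6
  n7←n8: walk n8→n7 to n6
  n0 → ∅
  n1 → {n6}
  n2 → {n6}
  n3 → {n6}
  n4 → {n6}
  n5 → ∅
  n6 → ∅
  n7 → {n7}
  n8 → {n7}
  n9 → ∅

φ for b: defs {n3,n5,n6}
  DF⁺ = {n6}

Answer: ["n6"]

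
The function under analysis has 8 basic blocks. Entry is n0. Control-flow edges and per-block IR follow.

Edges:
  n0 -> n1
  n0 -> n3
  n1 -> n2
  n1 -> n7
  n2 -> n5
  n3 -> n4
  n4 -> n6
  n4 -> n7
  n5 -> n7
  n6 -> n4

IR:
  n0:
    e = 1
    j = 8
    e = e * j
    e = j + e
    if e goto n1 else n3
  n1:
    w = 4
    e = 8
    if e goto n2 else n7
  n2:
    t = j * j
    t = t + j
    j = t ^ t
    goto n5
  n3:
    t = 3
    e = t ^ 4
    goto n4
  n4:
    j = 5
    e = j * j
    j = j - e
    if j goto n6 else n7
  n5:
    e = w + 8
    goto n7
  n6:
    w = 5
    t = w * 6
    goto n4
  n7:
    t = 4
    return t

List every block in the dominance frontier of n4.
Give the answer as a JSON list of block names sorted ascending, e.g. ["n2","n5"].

Answer: ["n4", "n7"]

Working:
idom tree: n1←n0 n2←n1 n3←n0 n4←n3 n5←n2 n6←n4 n7←n0
Dom∩ at merges:
  n4: preds {n3,n6}: {n0,n3} ∩ {n0,n3,n4,n6} = {n0,n3}; idom=n3
  n7: preds {n1,n4,n5}: {n0,n1} ∩ {n0,n3,n4} ∩ {n0,n1,n2,n5} = {n0}; idom=n0

DF derivation:
  join n4 pred n3: · stop@n3
  join n4 pred n6: n6→n4 stop@n3
  join n7 pred n1: n1 stop@n0
  join n7 pred n4: n4→n3 stop@n0
  join n7 pred n5: n5→n2→n1 stop@n0
  DF(n0)=∅
  DF(n1)={n7}
  DF(n2)={n7}
  DF(n3)={n7}
  DF(n4)={n4,n7}
  DF(n5)={n7}
  DF(n6)={n4}
  DF(n7)=∅

DF(n4) = ["n4", "n7"]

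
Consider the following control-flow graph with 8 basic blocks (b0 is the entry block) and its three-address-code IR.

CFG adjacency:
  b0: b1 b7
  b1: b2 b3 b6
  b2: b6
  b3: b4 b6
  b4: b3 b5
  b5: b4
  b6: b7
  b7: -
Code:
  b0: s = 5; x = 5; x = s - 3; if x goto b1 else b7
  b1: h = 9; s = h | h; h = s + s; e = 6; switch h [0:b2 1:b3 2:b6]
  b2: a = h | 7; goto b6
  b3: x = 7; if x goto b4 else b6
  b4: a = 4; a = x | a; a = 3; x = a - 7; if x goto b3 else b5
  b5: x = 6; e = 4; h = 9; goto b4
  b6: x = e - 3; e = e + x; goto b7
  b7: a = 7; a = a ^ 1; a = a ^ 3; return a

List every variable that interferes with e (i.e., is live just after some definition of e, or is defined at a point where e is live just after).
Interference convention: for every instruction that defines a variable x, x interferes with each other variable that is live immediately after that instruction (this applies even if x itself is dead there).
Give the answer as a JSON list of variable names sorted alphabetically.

def/use:
  b0: {s,x} / ∅
  b1: {e,h,s} / ∅
  b2: {a} / {h}
  b3: {x} / ∅
  b4: {a,x} / {x}
  b5: {e,h,x} / ∅
  b6: {e,x} / {e}
  b7: {a} / ∅

Live sets:
  live b0: ∅→∅
  live b1: ∅→{e,h}
  live b2: {e,h}→{e}
  live b3: {e}→{e,x}
  live b4: {e,x}→{e}
  live b5: ∅→{e,x}
  live b6: {e}→∅
  live b7: ∅→∅

Interfere edges:
  a: {e,x}
  e: {a,h,x}
  h: {e,x}
  s: {x}
  x: {a,e,h,s}

N(e) = ["a", "h", "x"]

Answer: ["a", "h", "x"]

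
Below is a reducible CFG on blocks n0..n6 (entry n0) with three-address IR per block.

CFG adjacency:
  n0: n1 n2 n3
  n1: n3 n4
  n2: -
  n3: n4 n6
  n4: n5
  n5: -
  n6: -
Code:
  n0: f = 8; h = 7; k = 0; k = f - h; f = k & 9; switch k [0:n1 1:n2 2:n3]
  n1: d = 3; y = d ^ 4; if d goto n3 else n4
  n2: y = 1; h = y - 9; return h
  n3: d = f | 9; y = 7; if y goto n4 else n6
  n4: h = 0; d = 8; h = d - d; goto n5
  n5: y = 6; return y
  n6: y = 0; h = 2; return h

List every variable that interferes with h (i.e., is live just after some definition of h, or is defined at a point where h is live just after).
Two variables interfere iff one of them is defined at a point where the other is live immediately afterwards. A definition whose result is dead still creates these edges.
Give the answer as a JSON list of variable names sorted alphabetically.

Answer: ["f", "k"]

Derivation:
Block summaries:
  n0: def={f,h,k} ue=∅
  n1: def={d,y} ue=∅
  n2: def={h,y} ue=∅
  n3: def={d,y} ue={f}
  n4: def={d,h} ue=∅
  n5: def={y} ue=∅
  n6: def={h,y} ue=∅

Backward fixpoint:
  n0 li=∅ lo={f}
  n1 li={f} lo={f}
  n2 li=∅ lo=∅
  n3 li={f} lo=∅
  n4 li=∅ lo=∅
  n5 li=∅ lo=∅
  n6 li=∅ lo=∅

Interfere edges:
  d — {f,y}
  f — {d,h,k,y}
  h — {f,k}
  k — {f,h}
  y — {d,f}

N(h) = ["f", "k"]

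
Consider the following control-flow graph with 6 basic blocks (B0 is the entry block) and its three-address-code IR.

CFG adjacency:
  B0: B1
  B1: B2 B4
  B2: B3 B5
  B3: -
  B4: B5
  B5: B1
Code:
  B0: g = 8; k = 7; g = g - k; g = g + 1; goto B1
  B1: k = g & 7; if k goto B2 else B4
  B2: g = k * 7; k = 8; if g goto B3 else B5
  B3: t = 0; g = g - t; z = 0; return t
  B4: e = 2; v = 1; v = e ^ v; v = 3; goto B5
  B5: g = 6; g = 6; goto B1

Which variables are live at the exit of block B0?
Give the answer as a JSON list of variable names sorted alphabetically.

Answer: ["g"]

Working:
Per-block:
  B0: {g,k} / ∅
  B1: {k} / {g}
  B2: {g,k} / {k}
  B3: {g,t,z} / {g}
  B4: {e,v} / ∅
  B5: {g} / ∅

Live sets:
  live B0: ∅→{g}
  live B1: {g}→{k}
  live B2: {k}→{g}
  live B3: {g}→∅
  live B4: ∅→∅
  live B5: ∅→{g}

live-out(B0) = ["g"]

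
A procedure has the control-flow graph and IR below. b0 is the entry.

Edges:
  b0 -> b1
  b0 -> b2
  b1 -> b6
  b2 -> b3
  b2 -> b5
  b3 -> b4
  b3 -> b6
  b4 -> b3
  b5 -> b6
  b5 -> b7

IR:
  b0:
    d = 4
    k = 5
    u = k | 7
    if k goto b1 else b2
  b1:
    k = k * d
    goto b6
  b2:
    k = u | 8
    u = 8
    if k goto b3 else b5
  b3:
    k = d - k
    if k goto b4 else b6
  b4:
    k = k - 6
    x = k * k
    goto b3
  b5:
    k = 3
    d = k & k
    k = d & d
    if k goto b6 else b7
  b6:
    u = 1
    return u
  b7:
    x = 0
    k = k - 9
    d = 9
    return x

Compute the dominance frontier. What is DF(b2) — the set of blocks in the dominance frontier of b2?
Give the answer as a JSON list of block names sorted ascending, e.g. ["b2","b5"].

Answer: ["b6"]

Derivation:
idom tree: b1←b0 b2←b0 b3←b2 b4←b3 b5←b2 b6←b0 b7←b5
Dom at joins:
  b3: preds {b2,b4}: {b0,b2} ∩ {b0,b2,b3,b4} = {b0,b2}; idom=b2
  b6: preds {b1,b3,b5}: {b0,b1} ∩ {b0,b2,b3} ∩ {b0,b2,b5} = {b0}; idom=b0

DF derivation:
  join b3 pred b2: · stop@b2
  join b3 pred b4: b4→b3 stop@b2
  join b6 pred b1: b1 stop@b0
  join b6 pred b3: b3→b2 stop@b0
  join b6 pred b5: b5→b2 stop@b0
  DF(b0)=∅
  DF(b1)={b6}
  DF(b2)={b6}
  DF(b3)={b3,b6}
  DF(b4)={b3}
  DF(b5)={b6}
  DF(b6)=∅
  DF(b7)=∅

DF(b2) = ["b6"]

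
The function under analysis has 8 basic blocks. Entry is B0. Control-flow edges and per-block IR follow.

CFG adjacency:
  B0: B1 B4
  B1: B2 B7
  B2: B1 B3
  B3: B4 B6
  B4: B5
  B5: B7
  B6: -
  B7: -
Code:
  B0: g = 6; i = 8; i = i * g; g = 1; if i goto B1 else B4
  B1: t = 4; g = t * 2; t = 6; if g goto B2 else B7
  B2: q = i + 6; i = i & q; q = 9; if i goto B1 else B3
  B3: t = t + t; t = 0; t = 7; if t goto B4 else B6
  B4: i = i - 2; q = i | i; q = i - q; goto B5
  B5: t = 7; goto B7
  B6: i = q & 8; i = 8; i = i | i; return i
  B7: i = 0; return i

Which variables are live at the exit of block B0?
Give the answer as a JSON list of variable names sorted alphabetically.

def/use:
  B0: def={g,i} ue=∅
  B1: def={g,t} ue=∅
  B2: def={i,q} ue={i}
  B3: def={t} ue={t}
  B4: def={i,q} ue={i}
  B5: def={t} ue=∅
  B6: def={i} ue={q}
  B7: def={i} ue=∅

Backward fixpoint:
  live B0: ∅→{i}
  live B1: {i}→{i,t}
  live B2: {i,t}→{i,q,t}
  live B3: {i,q,t}→{i,q}
  live B4: {i}→∅
  live B5: ∅→∅
  live B6: {q}→∅
  live B7: ∅→∅

live-out(B0) = ["i"]

Answer: ["i"]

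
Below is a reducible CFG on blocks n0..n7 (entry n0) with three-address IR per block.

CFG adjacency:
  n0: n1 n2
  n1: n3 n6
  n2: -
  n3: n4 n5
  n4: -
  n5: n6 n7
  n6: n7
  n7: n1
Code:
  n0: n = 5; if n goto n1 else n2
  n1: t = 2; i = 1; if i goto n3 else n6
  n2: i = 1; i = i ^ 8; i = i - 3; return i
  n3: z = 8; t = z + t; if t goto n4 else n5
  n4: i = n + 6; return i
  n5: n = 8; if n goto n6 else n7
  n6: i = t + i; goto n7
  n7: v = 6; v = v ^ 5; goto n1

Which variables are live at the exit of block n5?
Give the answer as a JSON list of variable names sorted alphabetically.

Per-block:
  n0 def {n} use ∅
  n1 def {i,t} use ∅
  n2 def {i} use ∅
  n3 def {t,z} use {t}
  n4 def {i} use {n}
  n5 def {n} use ∅
  n6 def {i} use {i,t}
  n7 def {v} use ∅

Backward fixpoint:
  n0 li=∅ lo={n}
  n1 li={n} lo={i,n,t}
  n2 li=∅ lo=∅
  n3 li={i,n,t} lo={i,n,t}
  n4 li={n} lo=∅
  n5 li={i,t} lo={i,n,t}
  n6 li={i,n,t} lo={n}
  n7 li={n} lo={n}

live-out(n5) = ["i", "n", "t"]

Answer: ["i", "n", "t"]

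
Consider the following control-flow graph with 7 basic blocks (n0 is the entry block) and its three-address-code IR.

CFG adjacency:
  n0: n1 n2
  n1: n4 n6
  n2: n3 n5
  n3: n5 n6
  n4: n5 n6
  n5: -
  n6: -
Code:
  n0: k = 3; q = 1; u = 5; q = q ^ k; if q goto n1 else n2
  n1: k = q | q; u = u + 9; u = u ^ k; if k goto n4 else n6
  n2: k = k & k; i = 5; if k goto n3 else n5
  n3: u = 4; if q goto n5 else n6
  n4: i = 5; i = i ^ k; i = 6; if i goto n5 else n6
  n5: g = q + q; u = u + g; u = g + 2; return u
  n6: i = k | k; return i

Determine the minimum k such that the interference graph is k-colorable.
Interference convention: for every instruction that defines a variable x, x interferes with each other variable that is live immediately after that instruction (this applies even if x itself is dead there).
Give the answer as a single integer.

Block summaries:
  n0: def={k,q,u} ue=∅
  n1: def={k,u} ue={q,u}
  n2: def={i,k} ue={k}
  n3: def={u} ue={q}
  n4: def={i} ue={k}
  n5: def={g,u} ue={q,u}
  n6: def={i} ue={k}

Backward fixpoint:
  n0: in=∅ out={k,q,u}
  n1: in={q,u} out={k,q,u}
  n2: in={k,q,u} out={k,q,u}
  n3: in={k,q} out={k,q,u}
  n4: in={k,q,u} out={k,q,u}
  n5: in={q,u} out=∅
  n6: in={k} out=∅

Interference:
  g: {u}
  i: {k,q,u}
  k: {i,q,u}
  q: {i,k,u}
  u: {g,i,k,q}

Chromatic number:
  lower bound: {i,k,q,u} mutually conflict ⇒ χ ≥ 4
  assign g→r1 i→r1 k→r2 q→r3 u→r0 — no edge inside a register ⇒ χ ≤ 4
  χ = 4

Answer: 4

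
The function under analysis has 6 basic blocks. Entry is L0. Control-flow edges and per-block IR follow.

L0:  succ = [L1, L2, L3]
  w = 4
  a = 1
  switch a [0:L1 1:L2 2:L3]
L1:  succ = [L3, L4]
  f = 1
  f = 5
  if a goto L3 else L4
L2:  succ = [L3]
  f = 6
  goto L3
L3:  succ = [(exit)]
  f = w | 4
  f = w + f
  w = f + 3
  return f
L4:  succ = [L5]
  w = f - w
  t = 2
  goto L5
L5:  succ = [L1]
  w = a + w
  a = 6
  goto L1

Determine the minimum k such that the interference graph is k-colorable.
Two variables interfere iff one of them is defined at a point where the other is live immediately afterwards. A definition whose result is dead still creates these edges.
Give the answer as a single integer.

Answer: 3

Working:
Block summaries:
  L0: def={a,w} ue=∅
  L1: def={f} ue={a}
  L2: def={f} ue=∅
  L3: def={f,w} ue={w}
  L4: def={t,w} ue={f,w}
  L5: def={a,w} ue={a,w}

Backward fixpoint:
  L0 li=∅ lo={a,w}
  L1 li={a,w} lo={a,f,w}
  L2 li={w} lo={w}
  L3 li={w} lo=∅
  L4 li={a,f,w} lo={a,w}
  L5 li={a,w} lo={a,w}

Interfere edges:
  a: {f,t,w}
  f: {a,w}
  t: {a,w}
  w: {a,f,t}

Chromatic number:
  lower bound: {a,f,w} mutually conflict ⇒ χ ≥ 3
  3-colouring: c0={a}  c1={w}  c2={f,t}
  χ = 3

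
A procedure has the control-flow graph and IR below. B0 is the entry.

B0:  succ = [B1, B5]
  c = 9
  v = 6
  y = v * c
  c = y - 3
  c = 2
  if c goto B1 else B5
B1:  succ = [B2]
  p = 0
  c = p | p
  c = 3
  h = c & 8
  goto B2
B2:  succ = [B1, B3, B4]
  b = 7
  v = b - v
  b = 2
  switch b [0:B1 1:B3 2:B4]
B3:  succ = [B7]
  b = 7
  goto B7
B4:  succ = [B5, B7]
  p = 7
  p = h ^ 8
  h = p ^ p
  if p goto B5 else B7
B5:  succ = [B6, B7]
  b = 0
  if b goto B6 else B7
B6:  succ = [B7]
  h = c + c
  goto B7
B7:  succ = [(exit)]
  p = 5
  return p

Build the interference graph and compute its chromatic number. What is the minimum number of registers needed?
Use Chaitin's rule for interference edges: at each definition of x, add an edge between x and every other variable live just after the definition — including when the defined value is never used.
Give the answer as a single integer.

Answer: 4

Working:
def/use:
  B0: {c,v,y} / ∅
  B1: {c,h,p} / ∅
  B2: {b,v} / {v}
  B3: {b} / ∅
  B4: {h,p} / {h}
  B5: {b} / ∅
  B6: {h} / {c}
  B7: {p} / ∅

Backward fixpoint:
  live B0: ∅→{c,v}
  live B1: {v}→{c,h,v}
  live B2: {c,h,v}→{c,h,v}
  live B3: ∅→∅
  live B4: {c,h}→{c}
  live B5: {c}→{c}
  live B6: {c}→∅
  live B7: ∅→∅

Interference:
  b: {c,h,v}
  c: {b,h,p,v}
  h: {b,c,p,v}
  p: {c,h,v}
  v: {b,c,h,p,y}
  y: {v}

Chromatic number:
  lower bound: {b,c,h,v} mutually conflict ⇒ χ ≥ 4
  assign b→R3 c→R1 h→R2 p→R3 v→R0 y→R1 — no edge inside a register ⇒ χ ≤ 4
  χ = 4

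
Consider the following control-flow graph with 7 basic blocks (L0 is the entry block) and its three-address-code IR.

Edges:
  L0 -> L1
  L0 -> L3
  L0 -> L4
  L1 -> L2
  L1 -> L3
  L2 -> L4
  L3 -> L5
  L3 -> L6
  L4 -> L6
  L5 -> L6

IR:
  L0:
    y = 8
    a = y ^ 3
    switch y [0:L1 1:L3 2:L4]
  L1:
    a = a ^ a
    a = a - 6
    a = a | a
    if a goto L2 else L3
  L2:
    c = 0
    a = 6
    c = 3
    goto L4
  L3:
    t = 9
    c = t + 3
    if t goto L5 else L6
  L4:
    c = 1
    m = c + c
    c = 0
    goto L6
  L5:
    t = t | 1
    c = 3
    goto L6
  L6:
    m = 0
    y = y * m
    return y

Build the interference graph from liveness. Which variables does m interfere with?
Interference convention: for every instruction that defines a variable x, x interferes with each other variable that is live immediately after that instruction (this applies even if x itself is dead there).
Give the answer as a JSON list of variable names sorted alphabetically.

Answer: ["y"]

Derivation:
Block summaries:
  L0: {a,y} / ∅
  L1: {a} / {a}
  L2: {a,c} / ∅
  L3: {c,t} / ∅
  L4: {c,m} / ∅
  L5: {c,t} / {t}
  L6: {m,y} / {y}

Liveness:
  live L0: ∅→{a,y}
  live L1: {a,y}→{y}
  live L2: {y}→{y}
  live L3: {y}→{t,y}
  live L4: {y}→{y}
  live L5: {t,y}→{y}
  live L6: {y}→∅

Conflict graph:
  a: {y}
  c: {t,y}
  m: {y}
  t: {c,y}
  y: {a,c,m,t}

N(m) = ["y"]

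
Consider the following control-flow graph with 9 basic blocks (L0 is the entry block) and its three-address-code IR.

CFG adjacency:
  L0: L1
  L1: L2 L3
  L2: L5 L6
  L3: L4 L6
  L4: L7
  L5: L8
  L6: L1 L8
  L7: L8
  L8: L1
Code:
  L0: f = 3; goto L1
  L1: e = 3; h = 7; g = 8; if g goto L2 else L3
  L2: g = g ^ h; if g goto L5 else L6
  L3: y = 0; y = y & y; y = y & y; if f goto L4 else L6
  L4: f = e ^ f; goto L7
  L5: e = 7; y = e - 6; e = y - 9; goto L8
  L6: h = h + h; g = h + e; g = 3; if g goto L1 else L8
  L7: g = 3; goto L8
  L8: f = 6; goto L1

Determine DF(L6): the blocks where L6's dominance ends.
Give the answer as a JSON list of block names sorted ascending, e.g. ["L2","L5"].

Answer: ["L1", "L8"]

Working:
idom tree: L1←L0 L2←L1 L3←L1 L4←L3 L5←L2 L6←L1 L7←L4 L8←L1
Join-block Dom:
  L1: preds {L0,L6,L8}: {L0} ∩ {L0,L1,L6} ∩ {L0,L1,L8} = {L0}; idom=L0
  L6: preds {L2,L3}: {L0,L1,L2} ∩ {L0,L1,L3} = {L0,L1}; idom=L1
  L8: preds {L5,L6,L7}: {L0,L1,L2,L5} ∩ {L0,L1,L6} ∩ {L0,L1,L3,L4,L7} = {L0,L1}; idom=L1

DF derivation:
  join L1 pred L0: · stop@L0
  join L1 pred L6: L6→L1 stop@L0
  join L1 pred L8: L8→L1 stop@L0
  join L6 pred L2: L2 stop@L1
  join L6 pred L3: L3 stop@L1
  join L8 pred L5: L5→L2 stop@L1
  join L8 pred L6: L6 stop@L1
  join L8 pred L7: L7→L4→L3 stop@L1
  L0 → ∅
  L1 → {L1}
  L2 → {L6,L8}
  L3 → {L6,L8}
  L4 → {L8}
  L5 → {L8}
  L6 → {L1,L8}
  L7 → {L8}
  L8 → {L1}

DF(L6) = ["L1", "L8"]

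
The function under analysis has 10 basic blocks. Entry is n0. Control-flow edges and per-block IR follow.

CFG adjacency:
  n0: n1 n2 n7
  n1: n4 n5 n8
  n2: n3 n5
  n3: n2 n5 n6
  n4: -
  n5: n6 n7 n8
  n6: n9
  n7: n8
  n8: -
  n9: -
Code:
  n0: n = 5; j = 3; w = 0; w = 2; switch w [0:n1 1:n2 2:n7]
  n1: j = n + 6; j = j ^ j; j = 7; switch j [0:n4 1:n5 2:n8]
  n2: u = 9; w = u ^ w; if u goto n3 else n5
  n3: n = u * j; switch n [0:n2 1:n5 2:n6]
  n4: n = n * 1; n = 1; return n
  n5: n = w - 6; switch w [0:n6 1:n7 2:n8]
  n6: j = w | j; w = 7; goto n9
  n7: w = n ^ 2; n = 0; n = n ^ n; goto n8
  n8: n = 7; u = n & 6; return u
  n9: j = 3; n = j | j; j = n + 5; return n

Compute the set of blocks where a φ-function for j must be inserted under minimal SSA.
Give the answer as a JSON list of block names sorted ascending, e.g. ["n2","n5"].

Answer: ["n5", "n6", "n7", "n8"]

Derivation:
idom tree: n1←n0 n2←n0 n3←n2 n4←n1 n5←n0 n6←n0 n7←n0 n8←n0 n9←n6
Dom at joins:
  n2: preds {n0,n3}: {n0} ∩ {n0,n2,n3} = {n0}; idom=n0
  n5: preds {n1,n2,n3}: {n0,n1} ∩ {n0,n2} ∩ {n0,n2,n3} = {n0}; idom=n0
  n6: preds {n3,n5}: {n0,n2,n3} ∩ {n0,n5} = {n0}; idom=n0
  n7: preds {n0,n5}: {n0} ∩ {n0,n5} = {n0}; idom=n0
  n8: preds {n1,n5,n7}: {n0,n1} ∩ {n0,n5} ∩ {n0,n7} = {n0}; idom=n0

Frontier:
  join n2 pred n0: · stop@n0
  join n2 pred n3: n3→n2 stop@n0
  join n5 pred n1: n1 stop@n0
  join n5 pred n2: n2 stop@n0
  join n5 pred n3: n3→n2 stop@n0
  join n6 pred n3: n3→n2 stop@n0
  join n6 pred n5: n5 stop@n0
  join n7 pred n0: · stop@n0
  join n7 pred n5: n5 stop@n0
  join n8 pred n1: n1 stop@n0
  join n8 pred n5: n5 stop@n0
  join n8 pred n7: n7 stop@n0
  n0: DF=∅
  n1: DF={n5,n8}
  n2: DF={n2,n5,n6}
  n3: DF={n2,n5,n6}
  n4: DF=∅
  n5: DF={n6,n7,n8}
  n6: DF=∅
  n7: DF={n8}
  n8: DF=∅
  n9: DF=∅

φ for j: defs {n0,n1,n6,n9}
  DF⁺ = {n5,n6,n7,n8}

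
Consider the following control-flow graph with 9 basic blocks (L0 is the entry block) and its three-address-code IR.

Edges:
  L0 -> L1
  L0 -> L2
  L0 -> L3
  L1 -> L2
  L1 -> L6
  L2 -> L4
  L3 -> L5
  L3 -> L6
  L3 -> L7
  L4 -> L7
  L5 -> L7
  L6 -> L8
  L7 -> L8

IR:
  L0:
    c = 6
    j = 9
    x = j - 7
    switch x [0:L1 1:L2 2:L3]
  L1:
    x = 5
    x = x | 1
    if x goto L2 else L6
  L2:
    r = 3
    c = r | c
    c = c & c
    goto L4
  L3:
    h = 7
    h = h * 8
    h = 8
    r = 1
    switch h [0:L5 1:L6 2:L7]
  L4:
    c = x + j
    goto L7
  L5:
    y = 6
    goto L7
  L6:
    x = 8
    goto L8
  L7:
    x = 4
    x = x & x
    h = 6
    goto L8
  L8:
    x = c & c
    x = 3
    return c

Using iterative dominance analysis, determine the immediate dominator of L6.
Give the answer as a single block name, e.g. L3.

Answer: L0

Working:
idom tree: L1←L0 L2←L0 L3←L0 L4←L2 L5←L3 L6←L0 L7←L0 L8←L0
Dom at joins:
  L2: preds {L0,L1}: {L0} ∩ {L0,L1} = {L0}; idom=L0
  L6: preds {L1,L3}: {L0,L1} ∩ {L0,L3} = {L0}; idom=L0
  L7: preds {L3,L4,L5}: {L0,L3} ∩ {L0,L2,L4} ∩ {L0,L3,L5} = {L0}; idom=L0
  L8: preds {L6,L7}: {L0,L6} ∩ {L0,L7} = {L0}; idom=L0

idom(L6) = L0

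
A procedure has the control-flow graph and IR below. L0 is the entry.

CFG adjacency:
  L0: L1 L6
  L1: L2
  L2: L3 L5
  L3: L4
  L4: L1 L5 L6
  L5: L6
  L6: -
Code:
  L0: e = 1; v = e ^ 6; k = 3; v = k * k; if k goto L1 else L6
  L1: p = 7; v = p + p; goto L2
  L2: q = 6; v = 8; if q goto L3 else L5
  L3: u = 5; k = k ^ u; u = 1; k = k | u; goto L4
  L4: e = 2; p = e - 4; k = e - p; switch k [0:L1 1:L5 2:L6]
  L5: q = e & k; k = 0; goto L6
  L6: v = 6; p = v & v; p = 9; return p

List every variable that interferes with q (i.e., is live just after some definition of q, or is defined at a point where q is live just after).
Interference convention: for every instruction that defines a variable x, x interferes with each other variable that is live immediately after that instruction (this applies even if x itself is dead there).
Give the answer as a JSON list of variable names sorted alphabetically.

def/use:
  L0: def={e,k,v} ue=∅
  L1: def={p,v} ue=∅
  L2: def={q,v} ue=∅
  L3: def={k,u} ue={k}
  L4: def={e,k,p} ue=∅
  L5: def={k,q} ue={e,k}
  L6: def={p,v} ue=∅

Live sets:
  L0 li=∅ lo={e,k}
  L1 li={e,k} lo={e,k}
  L2 li={e,k} lo={e,k}
  L3 li={k} lo=∅
  L4 li=∅ lo={e,k}
  L5 li={e,k} lo=∅
  L6 li=∅ lo=∅

Interference:
  e — {k,p,q,v}
  k — {e,p,q,u,v}
  p — {e,k}
  q — {e,k,v}
  u — {k}
  v — {e,k,q}

N(q) = ["e", "k", "v"]

Answer: ["e", "k", "v"]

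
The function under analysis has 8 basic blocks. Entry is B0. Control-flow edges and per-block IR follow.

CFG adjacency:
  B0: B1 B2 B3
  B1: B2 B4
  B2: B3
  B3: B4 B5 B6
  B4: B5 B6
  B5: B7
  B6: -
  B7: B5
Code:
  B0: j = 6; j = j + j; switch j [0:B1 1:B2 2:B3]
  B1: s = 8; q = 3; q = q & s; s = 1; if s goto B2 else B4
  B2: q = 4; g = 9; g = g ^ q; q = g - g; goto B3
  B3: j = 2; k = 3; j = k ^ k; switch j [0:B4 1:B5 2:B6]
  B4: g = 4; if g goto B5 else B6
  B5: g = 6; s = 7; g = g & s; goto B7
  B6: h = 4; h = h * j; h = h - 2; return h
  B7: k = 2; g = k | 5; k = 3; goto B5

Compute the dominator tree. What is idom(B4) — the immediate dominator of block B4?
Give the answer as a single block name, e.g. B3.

Answer: B0

Derivation:
idom tree: B1←B0 B2←B0 B3←B0 B4←B0 B5←B0 B6←B0 B7←B5
Join-block Dom:
  B2: preds {B0,B1}: {B0} ∩ {B0,B1} = {B0}; idom=B0
  B3: preds {B0,B2}: {B0} ∩ {B0,B2} = {B0}; idom=B0
  B4: preds {B1,B3}: {B0,B1} ∩ {B0,B3} = {B0}; idom=B0
  B5: preds {B3,B4,B7}: {B0,B3} ∩ {B0,B4} ∩ {B0,B5,B7} = {B0}; idom=B0
  B6: preds {B3,B4}: {B0,B3} ∩ {B0,B4} = {B0}; idom=B0

idom(B4) = B0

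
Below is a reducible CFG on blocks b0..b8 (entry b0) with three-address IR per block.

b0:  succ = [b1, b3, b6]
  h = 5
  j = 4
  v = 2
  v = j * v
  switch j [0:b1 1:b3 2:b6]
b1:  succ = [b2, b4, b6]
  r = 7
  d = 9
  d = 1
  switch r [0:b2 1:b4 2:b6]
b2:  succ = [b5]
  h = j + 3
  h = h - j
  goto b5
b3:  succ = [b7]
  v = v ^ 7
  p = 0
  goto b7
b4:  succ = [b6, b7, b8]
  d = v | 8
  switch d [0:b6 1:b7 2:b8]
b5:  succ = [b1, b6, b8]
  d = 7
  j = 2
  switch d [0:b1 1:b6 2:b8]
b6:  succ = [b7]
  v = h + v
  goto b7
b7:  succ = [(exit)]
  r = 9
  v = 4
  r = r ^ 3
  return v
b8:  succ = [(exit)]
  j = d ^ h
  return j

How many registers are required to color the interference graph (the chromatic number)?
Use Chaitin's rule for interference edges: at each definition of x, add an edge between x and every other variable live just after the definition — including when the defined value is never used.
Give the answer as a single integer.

Answer: 5

Working:
Per-block:
  b0: {h,j,v} / ∅
  b1: {d,r} / ∅
  b2: {h} / {j}
  b3: {p,v} / {v}
  b4: {d} / {v}
  b5: {d,j} / ∅
  b6: {v} / {h,v}
  b7: {r,v} / ∅
  b8: {j} / {d,h}

Backward fixpoint:
  live b0: ∅→{h,j,v}
  live b1: {h,j,v}→{h,j,v}
  live b2: {j,v}→{h,v}
  live b3: {v}→∅
  live b4: {h,v}→{d,h,v}
  live b5: {h,v}→{d,h,j,v}
  live b6: {h,v}→∅
  live b7: ∅→∅
  live b8: {d,h}→∅

Conflict graph:
  d↔{h,j,r,v}
  h↔{d,j,r,v}
  j↔{d,h,r,v}
  p↔∅
  r↔{d,h,j,v}
  v↔{d,h,j,r}

Registers:
  {d,h,j,r,v} pairwise interfere (5-clique) ⇒ χ ≥ 5
  assign d→c0 h→c1 j→c2 p→c0 r→c3 v→c4 — no edge inside a register ⇒ χ ≤ 5
  χ = 5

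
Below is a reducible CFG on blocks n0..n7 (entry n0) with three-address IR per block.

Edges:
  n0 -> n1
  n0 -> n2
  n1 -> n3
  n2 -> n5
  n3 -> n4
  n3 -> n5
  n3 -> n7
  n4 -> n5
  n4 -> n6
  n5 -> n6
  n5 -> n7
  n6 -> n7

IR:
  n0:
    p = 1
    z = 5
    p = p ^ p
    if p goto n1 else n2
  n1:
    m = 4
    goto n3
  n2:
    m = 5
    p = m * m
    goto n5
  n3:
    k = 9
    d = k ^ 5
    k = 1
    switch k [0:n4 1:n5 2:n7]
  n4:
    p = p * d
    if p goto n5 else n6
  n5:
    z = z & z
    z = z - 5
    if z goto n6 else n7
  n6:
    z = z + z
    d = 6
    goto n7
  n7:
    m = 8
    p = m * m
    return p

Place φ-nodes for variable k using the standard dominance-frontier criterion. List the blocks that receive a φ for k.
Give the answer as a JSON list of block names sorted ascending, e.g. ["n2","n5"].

idom tree: n1←n0 n2←n0 n3←n1 n4←n3 n5←n0 n6←n0 n7←n0
Dom at joins:
  n5: preds {n2,n3,n4}: {n0,n2} ∩ {n0,n1,n3} ∩ {n0,n1,n3,n4} = {n0}; idom=n0
  n6: preds {n4,n5}: {n0,n1,n3,n4} ∩ {n0,n5} = {n0}; idom=n0
  n7: preds {n3,n5,n6}: {n0,n1,n3} ∩ {n0,n5} ∩ {n0,n6} = {n0}; idom=n0

DF derivation:
  join n5 pred n2: n2 stop@n0
  join n5 pred n3: n3→n1 stop@n0
  join n5 pred n4: n4→n3→n1 stop@n0
  join n6 pred n4: n4→n3→n1 stop@n0
  join n6 pred n5: n5 stop@n0
  join n7 pred n3: n3→n1 stop@n0
  join n7 pred n5: n5 stop@n0
  join n7 pred n6: n6 stop@n0
  DF(n0)=∅
  DF(n1)={n5,n6,n7}
  DF(n2)={n5}
  DF(n3)={n5,n6,n7}
  DF(n4)={n5,n6}
  DF(n5)={n6,n7}
  DF(n6)={n7}
  DF(n7)=∅

φ for k: defs {n3}
  DF⁺ = {n5,n6,n7}

Answer: ["n5", "n6", "n7"]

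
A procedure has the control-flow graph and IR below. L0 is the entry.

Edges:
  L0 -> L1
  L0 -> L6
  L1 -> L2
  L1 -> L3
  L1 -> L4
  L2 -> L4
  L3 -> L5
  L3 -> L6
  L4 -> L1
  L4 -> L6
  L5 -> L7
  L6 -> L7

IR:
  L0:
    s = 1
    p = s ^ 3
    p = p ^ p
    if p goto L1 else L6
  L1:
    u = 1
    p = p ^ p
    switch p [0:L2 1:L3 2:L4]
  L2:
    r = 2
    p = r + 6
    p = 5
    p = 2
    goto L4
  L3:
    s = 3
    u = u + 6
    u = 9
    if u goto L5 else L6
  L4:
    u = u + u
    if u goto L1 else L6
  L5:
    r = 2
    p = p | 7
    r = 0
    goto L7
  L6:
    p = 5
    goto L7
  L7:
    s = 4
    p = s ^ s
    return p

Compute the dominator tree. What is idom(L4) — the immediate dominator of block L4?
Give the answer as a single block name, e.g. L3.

Answer: L1

Analysis:
idom tree: L1←L0 L2←L1 L3←L1 L4←L1 L5←L3 L6←L0 L7←L0
Dom∩ at merges:
  L1: preds {L0,L4}: {L0} ∩ {L0,L1,L4} = {L0}; idom=L0
  L4: preds {L1,L2}: {L0,L1} ∩ {L0,L1,L2} = {L0,L1}; idom=L1
  L6: preds {L0,L3,L4}: {L0} ∩ {L0,L1,L3} ∩ {L0,L1,L4} = {L0}; idom=L0
  L7: preds {L5,L6}: {L0,L1,L3,L5} ∩ {L0,L6} = {L0}; idom=L0

idom(L4) = L1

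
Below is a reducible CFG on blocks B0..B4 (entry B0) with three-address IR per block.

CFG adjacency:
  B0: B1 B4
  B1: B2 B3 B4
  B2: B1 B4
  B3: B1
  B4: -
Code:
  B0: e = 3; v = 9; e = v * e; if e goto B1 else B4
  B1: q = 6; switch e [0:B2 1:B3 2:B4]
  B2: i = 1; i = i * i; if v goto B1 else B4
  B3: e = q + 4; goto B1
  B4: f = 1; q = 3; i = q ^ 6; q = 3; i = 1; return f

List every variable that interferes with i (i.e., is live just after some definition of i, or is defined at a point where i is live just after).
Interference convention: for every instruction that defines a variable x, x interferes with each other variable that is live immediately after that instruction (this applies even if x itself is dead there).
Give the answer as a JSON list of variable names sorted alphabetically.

def/use:
  B0 def {e,v} use ∅
  B1 def {q} use {e}
  B2 def {i} use {v}
  B3 def {e} use {q}
  B4 def {f,i,q} use ∅

Backward fixpoint:
  B0: in=∅ out={e,v}
  B1: in={e,v} out={e,q,v}
  B2: in={e,v} out={e,v}
  B3: in={q,v} out={e,v}
  B4: in=∅ out=∅

Conflict graph:
  e↔{i,q,v}
  f↔{i,q}
  i↔{e,f,v}
  q↔{e,f,v}
  v↔{e,i,q}

N(i) = ["e", "f", "v"]

Answer: ["e", "f", "v"]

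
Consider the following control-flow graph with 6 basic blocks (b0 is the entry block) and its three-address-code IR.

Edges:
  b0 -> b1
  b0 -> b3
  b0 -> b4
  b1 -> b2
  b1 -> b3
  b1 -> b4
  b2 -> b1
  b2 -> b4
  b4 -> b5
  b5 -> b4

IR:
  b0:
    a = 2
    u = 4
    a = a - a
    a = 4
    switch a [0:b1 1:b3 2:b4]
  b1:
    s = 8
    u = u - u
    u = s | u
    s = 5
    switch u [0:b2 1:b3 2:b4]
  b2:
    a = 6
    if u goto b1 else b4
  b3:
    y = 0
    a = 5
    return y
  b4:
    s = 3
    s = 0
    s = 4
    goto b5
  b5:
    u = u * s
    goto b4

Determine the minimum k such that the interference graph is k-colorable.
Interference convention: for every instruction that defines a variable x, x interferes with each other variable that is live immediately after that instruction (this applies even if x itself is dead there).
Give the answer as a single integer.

Answer: 2

Working:
def/use:
  b0: {a,u} / ∅
  b1: {s,u} / {u}
  b2: {a} / {u}
  b3: {a,y} / ∅
  b4: {s} / ∅
  b5: {u} / {s,u}

Backward fixpoint:
  b0: in=∅ out={u}
  b1: in={u} out={u}
  b2: in={u} out={u}
  b3: in=∅ out=∅
  b4: in={u} out={s,u}
  b5: in={s,u} out={u}

Interference:
  a — {u,y}
  s — {u}
  u — {a,s}
  y — {a}

Colouring:
  {a,u} pairwise interfere (2-clique) ⇒ χ ≥ 2
  assign a→r0 s→r0 u→r1 y→r1 — no edge inside a register ⇒ χ ≤ 2
  χ = 2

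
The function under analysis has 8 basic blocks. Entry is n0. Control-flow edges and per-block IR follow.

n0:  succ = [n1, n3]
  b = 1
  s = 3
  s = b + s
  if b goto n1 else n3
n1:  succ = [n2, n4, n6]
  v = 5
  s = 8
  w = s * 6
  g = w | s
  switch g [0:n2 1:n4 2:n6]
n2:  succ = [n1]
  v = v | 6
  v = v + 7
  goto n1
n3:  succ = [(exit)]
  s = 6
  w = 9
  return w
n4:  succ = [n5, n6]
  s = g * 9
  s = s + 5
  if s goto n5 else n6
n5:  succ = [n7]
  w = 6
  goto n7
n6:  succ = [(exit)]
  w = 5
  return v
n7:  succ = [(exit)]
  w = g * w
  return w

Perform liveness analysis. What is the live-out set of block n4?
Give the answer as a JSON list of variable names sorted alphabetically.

Answer: ["g", "v"]

Analysis:
def/use:
  n0: {b,s} / ∅
  n1: {g,s,v,w} / ∅
  n2: {v} / {v}
  n3: {s,w} / ∅
  n4: {s} / {g}
  n5: {w} / ∅
  n6: {w} / {v}
  n7: {w} / {g,w}

Liveness:
  n0 li=∅ lo=∅
  n1 li=∅ lo={g,v}
  n2 li={v} lo=∅
  n3 li=∅ lo=∅
  n4 li={g,v} lo={g,v}
  n5 li={g} lo={g,w}
  n6 li={v} lo=∅
  n7 li={g,w} lo=∅

live-out(n4) = ["g", "v"]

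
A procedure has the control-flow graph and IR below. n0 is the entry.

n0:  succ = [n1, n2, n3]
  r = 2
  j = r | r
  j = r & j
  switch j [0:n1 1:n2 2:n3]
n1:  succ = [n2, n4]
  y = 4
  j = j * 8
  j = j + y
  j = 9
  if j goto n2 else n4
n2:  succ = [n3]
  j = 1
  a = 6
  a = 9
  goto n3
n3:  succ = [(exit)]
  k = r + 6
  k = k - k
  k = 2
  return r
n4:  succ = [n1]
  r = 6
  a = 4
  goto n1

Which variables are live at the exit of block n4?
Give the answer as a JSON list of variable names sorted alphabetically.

Block summaries:
  n0: {j,r} / ∅
  n1: {j,y} / {j}
  n2: {a,j} / ∅
  n3: {k} / {r}
  n4: {a,r} / ∅

Backward fixpoint:
  n0 li=∅ lo={j,r}
  n1 li={j,r} lo={j,r}
  n2 li={r} lo={r}
  n3 li={r} lo=∅
  n4 li={j} lo={j,r}

live-out(n4) = ["j", "r"]

Answer: ["j", "r"]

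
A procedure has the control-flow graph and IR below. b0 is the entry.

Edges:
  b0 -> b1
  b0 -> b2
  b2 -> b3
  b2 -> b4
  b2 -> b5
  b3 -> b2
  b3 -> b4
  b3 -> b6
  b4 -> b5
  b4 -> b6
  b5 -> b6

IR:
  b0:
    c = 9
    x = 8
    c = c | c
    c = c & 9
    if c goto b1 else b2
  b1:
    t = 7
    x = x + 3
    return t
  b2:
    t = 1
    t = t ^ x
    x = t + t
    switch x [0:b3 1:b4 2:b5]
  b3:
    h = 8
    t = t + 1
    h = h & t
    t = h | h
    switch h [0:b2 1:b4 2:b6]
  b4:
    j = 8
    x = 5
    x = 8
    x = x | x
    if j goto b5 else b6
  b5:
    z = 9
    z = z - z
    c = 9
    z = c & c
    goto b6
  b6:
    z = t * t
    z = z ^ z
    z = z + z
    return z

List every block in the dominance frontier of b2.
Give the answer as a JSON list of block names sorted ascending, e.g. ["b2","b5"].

idom tree: b1←b0 b2←b0 b3←b2 b4←b2 b5←b2 b6←b2
Dom at joins:
  b2: preds {b0,b3}: {b0} ∩ {b0,b2,b3} = {b0}; idom=b0
  b4: preds {b2,b3}: {b0,b2} ∩ {b0,b2,b3} = {b0,b2}; idom=b2
  b5: preds {b2,b4}: {b0,b2} ∩ {b0,b2,b4} = {b0,b2}; idom=b2
  b6: preds {b3,b4,b5}: {b0,b2,b3} ∩ {b0,b2,b4} ∩ {b0,b2,b5} = {b0,b2}; idom=b2

DF derivation:
  join b2 pred b0: · stop@b0
  join b2 pred b3: b3→b2 stop@b0
  join b4 pred b2: · stop@b2
  join b4 pred b3: b3 stop@b2
  join b5 pred b2: · stop@b2
  join b5 pred b4: b4 stop@b2
  join b6 pred b3: b3 stop@b2
  join b6 pred b4: b4 stop@b2
  join b6 pred b5: b5 stop@b2
  DF(b0)=∅
  DF(b1)=∅
  DF(b2)={b2}
  DF(b3)={b2,b4,b6}
  DF(b4)={b5,b6}
  DF(b5)={b6}
  DF(b6)=∅

DF(b2) = ["b2"]

Answer: ["b2"]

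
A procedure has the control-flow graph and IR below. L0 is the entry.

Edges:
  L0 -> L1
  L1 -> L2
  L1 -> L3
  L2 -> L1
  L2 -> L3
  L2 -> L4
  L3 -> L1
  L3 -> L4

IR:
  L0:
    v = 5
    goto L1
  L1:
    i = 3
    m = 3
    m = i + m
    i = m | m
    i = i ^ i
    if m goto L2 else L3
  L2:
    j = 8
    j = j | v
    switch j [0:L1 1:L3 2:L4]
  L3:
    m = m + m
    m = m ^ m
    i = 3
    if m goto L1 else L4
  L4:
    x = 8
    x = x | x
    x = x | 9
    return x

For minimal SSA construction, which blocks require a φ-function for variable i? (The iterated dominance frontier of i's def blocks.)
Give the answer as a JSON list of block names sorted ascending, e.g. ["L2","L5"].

idom tree: L1←L0 L2←L1 L3←L1 L4←L1
Join-block Dom:
  L1: preds {L0,L2,L3}: {L0} ∩ {L0,L1,L2} ∩ {L0,L1,L3} = {L0}; idom=L0
  L3: preds {L1,L2}: {L0,L1} ∩ {L0,L1,L2} = {L0,L1}; idom=L1
  L4: preds {L2,L3}: {L0,L1,L2} ∩ {L0,L1,L3} = {L0,L1}; idom=L1

Frontier:
  L1←L0: walk · to L0
  L1←L2: walk L2→L1 to L0
  L1←L3: walk L3→L1 to L0
  L3←L1: walk · to L1
  L3←L2: walk L2 to L1
  L4←L2: walk L2 to L1
  L4←L3: walk L3 to L1
  L0 → ∅
  L1 → {L1}
  L2 → {L1,L3,L4}
  L3 → {L1,L4}
  L4 → ∅

φ for i: defs {L1,L3}
  DF⁺ = {L1,L4}

Answer: ["L1", "L4"]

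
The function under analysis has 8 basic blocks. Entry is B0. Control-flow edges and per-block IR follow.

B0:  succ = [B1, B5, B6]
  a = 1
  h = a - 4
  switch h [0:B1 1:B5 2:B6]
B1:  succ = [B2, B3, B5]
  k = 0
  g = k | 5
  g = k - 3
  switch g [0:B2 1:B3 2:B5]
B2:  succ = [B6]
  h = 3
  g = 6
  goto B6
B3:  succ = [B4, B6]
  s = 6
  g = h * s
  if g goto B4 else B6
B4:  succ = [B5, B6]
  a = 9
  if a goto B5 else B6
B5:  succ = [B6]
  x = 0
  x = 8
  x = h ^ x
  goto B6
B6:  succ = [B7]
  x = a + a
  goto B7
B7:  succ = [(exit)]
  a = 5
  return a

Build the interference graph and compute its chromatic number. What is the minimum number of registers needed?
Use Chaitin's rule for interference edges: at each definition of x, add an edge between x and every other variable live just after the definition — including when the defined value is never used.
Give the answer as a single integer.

Answer: 4

Analysis:
Block summaries:
  B0: def={a,h} ue=∅
  B1: def={g,k} ue=∅
  B2: def={g,h} ue=∅
  B3: def={g,s} ue={h}
  B4: def={a} ue=∅
  B5: def={x} ue={h}
  B6: def={x} ue={a}
  B7: def={a} ue=∅

Backward fixpoint:
  live B0: ∅→{a,h}
  live B1: {a,h}→{a,h}
  live B2: {a}→{a}
  live B3: {a,h}→{a,h}
  live B4: {h}→{a,h}
  live B5: {a,h}→{a}
  live B6: {a}→∅
  live B7: ∅→∅

Interference:
  a↔{g,h,k,s,x}
  g↔{a,h,k}
  h↔{a,g,k,s,x}
  k↔{a,g,h}
  s↔{a,h}
  x↔{a,h}

Registers:
  lower bound: {a,g,h,k} mutually conflict ⇒ χ ≥ 4
  4-colouring: c0={a}  c1={h}  c2={g,s,x}  c3={k}
  χ = 4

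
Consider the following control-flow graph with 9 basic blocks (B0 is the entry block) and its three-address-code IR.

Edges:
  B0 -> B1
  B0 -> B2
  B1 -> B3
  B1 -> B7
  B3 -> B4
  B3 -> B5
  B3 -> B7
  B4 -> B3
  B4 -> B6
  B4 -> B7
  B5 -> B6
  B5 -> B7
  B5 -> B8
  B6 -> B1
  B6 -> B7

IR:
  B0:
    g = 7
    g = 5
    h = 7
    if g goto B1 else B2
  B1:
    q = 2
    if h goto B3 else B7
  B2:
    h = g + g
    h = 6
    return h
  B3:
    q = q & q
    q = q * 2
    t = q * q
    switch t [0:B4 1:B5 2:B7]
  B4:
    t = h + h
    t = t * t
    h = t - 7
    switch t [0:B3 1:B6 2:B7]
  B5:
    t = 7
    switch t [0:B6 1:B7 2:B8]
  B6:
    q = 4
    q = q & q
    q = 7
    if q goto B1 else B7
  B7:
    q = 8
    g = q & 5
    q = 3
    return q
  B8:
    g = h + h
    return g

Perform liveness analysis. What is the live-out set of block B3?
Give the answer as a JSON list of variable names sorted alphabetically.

Per-block:
  B0 def {g,h} use ∅
  B1 def {q} use {h}
  B2 def {h} use {g}
  B3 def {q,t} use {q}
  B4 def {h,t} use {h}
  B5 def {t} use ∅
  B6 def {q} use ∅
  B7 def {g,q} use ∅
  B8 def {g} use {h}

Liveness:
  B0 li=∅ lo={g,h}
  B1 li={h} lo={h,q}
  B2 li={g} lo=∅
  B3 li={h,q} lo={h,q}
  B4 li={h,q} lo={h,q}
  B5 li={h} lo={h}
  B6 li={h} lo={h}
  B7 li=∅ lo=∅
  B8 li={h} lo=∅

live-out(B3) = ["h", "q"]

Answer: ["h", "q"]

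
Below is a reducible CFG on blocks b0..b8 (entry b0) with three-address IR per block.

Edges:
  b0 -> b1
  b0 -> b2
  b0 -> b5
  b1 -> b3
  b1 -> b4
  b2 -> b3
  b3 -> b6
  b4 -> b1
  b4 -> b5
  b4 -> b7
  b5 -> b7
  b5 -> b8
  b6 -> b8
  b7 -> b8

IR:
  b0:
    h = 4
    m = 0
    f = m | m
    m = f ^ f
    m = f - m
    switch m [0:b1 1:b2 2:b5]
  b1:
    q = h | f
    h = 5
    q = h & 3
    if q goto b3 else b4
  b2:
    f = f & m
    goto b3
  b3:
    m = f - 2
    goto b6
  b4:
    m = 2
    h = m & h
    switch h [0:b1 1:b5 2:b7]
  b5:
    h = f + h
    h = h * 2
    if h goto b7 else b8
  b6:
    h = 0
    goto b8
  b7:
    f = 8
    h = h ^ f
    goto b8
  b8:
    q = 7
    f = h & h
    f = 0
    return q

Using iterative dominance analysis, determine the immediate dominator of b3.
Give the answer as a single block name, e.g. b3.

idom tree: b1←b0 b2←b0 b3←b0 b4←b1 b5←b0 b6←b3 b7←b0 b8←b0
Dom at joins:
  b1: preds {b0,b4}: {b0} ∩ {b0,b1,b4} = {b0}; idom=b0
  b3: preds {b1,b2}: {b0,b1} ∩ {b0,b2} = {b0}; idom=b0
  b5: preds {b0,b4}: {b0} ∩ {b0,b1,b4} = {b0}; idom=b0
  b7: preds {b4,b5}: {b0,b1,b4} ∩ {b0,b5} = {b0}; idom=b0
  b8: preds {b5,b6,b7}: {b0,b5} ∩ {b0,b3,b6} ∩ {b0,b7} = {b0}; idom=b0

idom(b3) = b0

Answer: b0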